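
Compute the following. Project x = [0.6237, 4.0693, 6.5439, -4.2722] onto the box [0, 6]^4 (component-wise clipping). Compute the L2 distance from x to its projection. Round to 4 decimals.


Project each component onto [0, 6].
clip(0.6237) = 0.6237, clip(4.0693) = 4.0693, clip(6.5439) = 6.0, clip(-4.2722) = 0.0
Projection = [0.6237, 4.0693, 6.0, 0.0]
Squared diffs: [0.0, 0.0, 0.2958, 18.2517]
Distance = sqrt(18.5475) = 4.3067


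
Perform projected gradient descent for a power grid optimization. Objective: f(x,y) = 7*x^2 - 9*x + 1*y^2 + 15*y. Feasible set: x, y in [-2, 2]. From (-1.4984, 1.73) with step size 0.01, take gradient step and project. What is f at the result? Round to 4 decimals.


Step 1: Compute gradient at (-1.4984, 1.73).
grad_x = 2*7*-1.4984 - 9 = -29.9776
grad_y = 2*1*1.73 + 15 = 18.46
Step 2: Gradient step.
x_raw = -1.4984 - 0.01*-29.9776 = -1.1986
y_raw = 1.73 - 0.01*18.46 = 1.5454
Step 3: Project onto [-2, 2].
x_proj = clip(-1.1986) = -1.1986
y_proj = clip(1.5454) = 1.5454
Step 4: Evaluate f.
f(-1.1986, 1.5454) = 46.4138


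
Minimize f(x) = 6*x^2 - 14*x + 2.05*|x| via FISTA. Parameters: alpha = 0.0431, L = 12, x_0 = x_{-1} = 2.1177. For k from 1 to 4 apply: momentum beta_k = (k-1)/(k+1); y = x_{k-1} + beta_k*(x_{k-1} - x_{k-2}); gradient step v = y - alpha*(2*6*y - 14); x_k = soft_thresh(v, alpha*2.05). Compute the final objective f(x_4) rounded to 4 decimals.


FISTA on f(x) = 6*x^2 - 14*x + 2.05*|x|
L = 12, alpha = 0.0431
Iteration 1: beta = 0.0, y = 2.1177 + 0.0*(2.1177 - 2.1177) = 2.1177
  grad(y) = 11.4124, v = y - alpha*grad = 1.6258
  prox(v) = soft_thresh(1.6258, 0.0884) = 1.5375
Iteration 2: beta = 0.3333, y = 1.5375 + 0.3333*(1.5375 - 2.1177) = 1.3441
  grad(y) = 2.1287, v = y - alpha*grad = 1.2523
  prox(v) = soft_thresh(1.2523, 0.0884) = 1.164
Iteration 3: beta = 0.5, y = 1.164 + 0.5*(1.164 - 1.5375) = 0.9772
  grad(y) = -2.2736, v = y - alpha*grad = 1.0752
  prox(v) = soft_thresh(1.0752, 0.0884) = 0.9868
Iteration 4: beta = 0.6, y = 0.9868 + 0.6*(0.9868 - 1.164) = 0.8806
  grad(y) = -3.4332, v = y - alpha*grad = 1.0285
  prox(v) = soft_thresh(1.0285, 0.0884) = 0.9402
f(x_4) = 6*0.9402^2 - 14*0.9402 + 2.05*|0.9402| = -5.9315


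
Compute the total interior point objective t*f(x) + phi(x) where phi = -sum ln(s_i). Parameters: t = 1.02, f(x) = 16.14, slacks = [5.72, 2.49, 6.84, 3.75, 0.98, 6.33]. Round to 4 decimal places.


Step 1: Compute log-barrier.
ln values: [1.744, 0.9123, 1.9228, 1.3218, -0.0202, 1.8453]
phi = -(1.744 + 0.9123 + 1.9228 + 1.3218 - 0.0202 + 1.8453) = -7.7259
Step 2: Compute augmented objective.
t*f(x) = 1.02*16.14 = 16.4628
Total = 16.4628 - 7.7259 = 8.7369


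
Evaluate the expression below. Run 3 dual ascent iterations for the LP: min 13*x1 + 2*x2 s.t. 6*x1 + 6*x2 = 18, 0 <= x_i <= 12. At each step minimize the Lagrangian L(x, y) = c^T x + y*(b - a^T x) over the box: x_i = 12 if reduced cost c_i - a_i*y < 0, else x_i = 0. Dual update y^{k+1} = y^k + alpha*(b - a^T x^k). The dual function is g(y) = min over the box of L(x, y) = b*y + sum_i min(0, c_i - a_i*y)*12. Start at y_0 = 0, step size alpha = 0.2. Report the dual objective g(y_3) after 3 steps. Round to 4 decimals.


Dual ascent for LP: min 13*x1 + 2*x2, 6*x1 + 6*x2 = 18, 0 <= x_i <= 12
Step 1: y^k = 0.0, reduced costs: (13.0, 2.0)
  x^k = (0.0, 0.0), subgradient = b - a^T x = 18.0
  y^{k+1} = 0.0 + 0.2*18.0 = 3.6
Step 2: y^k = 3.6, reduced costs: (-8.6, -19.6)
  x^k = (12.0, 12.0), subgradient = b - a^T x = -126.0
  y^{k+1} = 3.6 + 0.2*-126.0 = -21.6
Step 3: y^k = -21.6, reduced costs: (142.6, 131.6)
  x^k = (0.0, 0.0), subgradient = b - a^T x = 18.0
  y^{k+1} = -21.6 + 0.2*18.0 = -18.0
Dual objective at y_3 = -18.0: reduced costs (121.0, 110.0), box minimizer x = (0.0, 0.0)
g(y_3) = b*y + (c1 - a1*y)*x1 + (c2 - a2*y)*x2 = 18*(-18.0) + 121.0*0.0 + 110.0*0.0 = -324.0 + 0.0 + 0.0 = -324.0


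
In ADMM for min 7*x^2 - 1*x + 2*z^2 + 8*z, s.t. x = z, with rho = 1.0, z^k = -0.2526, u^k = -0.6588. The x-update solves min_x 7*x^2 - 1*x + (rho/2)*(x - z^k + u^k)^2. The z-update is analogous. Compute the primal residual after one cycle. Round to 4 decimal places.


ADMM iteration with rho = 1.0, z^k = -0.2526, u^k = -0.6588
Step 1: x-update.
Minimize 7*x^2 - 1*x + (1.0/2)*(x + 0.2526 - 0.6588)^2
FOC: (2*7 + 1.0)*x = 1 + 1.0*(-0.2526 + 0.6588)
x^{k+1} = 0.0937
Step 2: z-update.
Minimize 2*z^2 + 8*z + (1.0/2)*(0.0937 - z - 0.6588)^2
FOC: (2*2 + 1.0)*z = -8 + 1.0*(0.0937 - 0.6588)
z^{k+1} = -1.713
Step 3: u-update.
u^{k+1} = -0.6588 + 0.0937 + 1.713 = 1.148
Step 4: Primal residual = |0.0937 + 1.713| = 1.8068


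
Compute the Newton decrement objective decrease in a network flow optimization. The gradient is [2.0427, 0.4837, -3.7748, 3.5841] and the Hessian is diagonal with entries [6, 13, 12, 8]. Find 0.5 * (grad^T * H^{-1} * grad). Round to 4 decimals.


Step 1: H is diagonal, so H^(-1) * g = [0.3405, 0.0372, -0.3146, 0.448].
Step 2: g^T H^(-1) g = sum_i g_i^2 / H_ii
  = (2.0427)^2/6 + (0.4837)^2/13 + (-3.7748)^2/12 + (3.5841)^2/8
  = 0.6954 + 0.018 + 1.1874 + 1.6057 = 3.5066
Step 3: Objective decrease = 0.5 * g^T H^(-1) g = 1.7533


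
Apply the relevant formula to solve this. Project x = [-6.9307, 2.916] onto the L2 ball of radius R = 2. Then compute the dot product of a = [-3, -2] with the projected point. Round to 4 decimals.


Step 1: Compute ||x|| (intermediates to 6 decimals).
||x|| = sqrt((-6.9307)^2 + 2.916^2) = 7.519153
Step 2: Project.
Since ||x|| > R, scale = R/||x|| = 2/7.519153 = 0.265987, proj(x) = scale * x
proj(x) = [-1.843476, 0.775618]
Step 3: Dot product.
a^T * proj(x) = -3*(-1.843476) - 2*0.775618 = 3.9792


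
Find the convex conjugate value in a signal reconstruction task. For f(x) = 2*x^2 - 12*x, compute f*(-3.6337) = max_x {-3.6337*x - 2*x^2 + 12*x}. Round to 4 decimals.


f*(y) = sup_x {y*x - a*x^2 - b*x} = sup_x {(y-b)*x - a*x^2}
FOC: (y - b) - 2a*x = 0 => x* = (y - b)/(2a)
x* = (-3.6337 + 12)/(2*2) = 2.0916
f*(-3.6337) = (y-b)^2/(4a) = (-3.6337 + 12)^2/(4*2)
= 69.995/8 = 8.7494


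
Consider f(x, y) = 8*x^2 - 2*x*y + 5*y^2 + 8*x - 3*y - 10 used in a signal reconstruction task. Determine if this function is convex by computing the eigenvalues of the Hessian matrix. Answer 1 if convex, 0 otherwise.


The Hessian of f(x,y) = 8*x^2 - 2*x*y + 5*y^2 + 8*x - 3*y - 10 is:
H = [[16, -2], [-2, 10]]
Trace = 16 + 10 = 26
Determinant = 16*10 - (-2)^2 = 156
Discriminant = (26)^2 - 4*156 = 52.0
Eigenvalues: lambda_1 = 9.3944, lambda_2 = 16.6056
The function is convex.

1


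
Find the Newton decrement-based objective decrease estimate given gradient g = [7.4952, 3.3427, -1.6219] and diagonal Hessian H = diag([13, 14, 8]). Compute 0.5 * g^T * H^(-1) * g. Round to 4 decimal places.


Step 1: H is diagonal, so H^(-1) * g = [0.5766, 0.2388, -0.2027].
Step 2: g^T H^(-1) g = sum_i g_i^2 / H_ii
  = (7.4952)^2/13 + (3.3427)^2/14 + (-1.6219)^2/8
  = 4.3214 + 0.7981 + 0.3288 = 5.4483
Step 3: Objective decrease = 0.5 * g^T H^(-1) g = 2.7242


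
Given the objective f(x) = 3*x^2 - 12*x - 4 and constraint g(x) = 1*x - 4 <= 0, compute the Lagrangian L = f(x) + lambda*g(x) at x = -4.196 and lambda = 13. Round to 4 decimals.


Step 1: Evaluate f(x).
f(-4.196) = 3*(-4.196)^2 - 12*(-4.196) - 4 = 99.1712
Step 2: Evaluate g(x).
g(-4.196) = 1*-4.196 - 4 = -8.196
Step 3: Compute Lagrangian.
L = 99.1712 + 13*-8.196 = -7.3768


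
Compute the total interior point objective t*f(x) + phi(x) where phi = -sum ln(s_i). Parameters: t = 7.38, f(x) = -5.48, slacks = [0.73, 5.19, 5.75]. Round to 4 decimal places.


Step 1: Compute log-barrier.
ln values: [-0.3147, 1.6467, 1.7492]
phi = -(-0.3147 + 1.6467 + 1.7492) = -3.0812
Step 2: Compute augmented objective.
t*f(x) = 7.38*-5.48 = -40.4424
Total = -40.4424 - 3.0812 = -43.5236


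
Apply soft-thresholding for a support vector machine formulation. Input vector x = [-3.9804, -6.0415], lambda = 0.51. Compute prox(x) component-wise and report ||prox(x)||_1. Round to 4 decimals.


Soft-thresholding with lambda = 0.51:
prox(-3.9804) = sign(-3.9804)*max(|-3.9804| - 0.51, 0) = -3.4704
prox(-6.0415) = sign(-6.0415)*max(|-6.0415| - 0.51, 0) = -5.5315
prox(x) = [-3.4704, -5.5315]
||prox(x)||_1 = 3.4704 + 5.5315 = 9.0019


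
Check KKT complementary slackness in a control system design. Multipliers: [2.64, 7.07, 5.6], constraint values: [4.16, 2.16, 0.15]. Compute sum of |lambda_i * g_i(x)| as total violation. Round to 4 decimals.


KKT complementary slackness check:
lambda_1 * g_1 = 2.64 * 4.16 = 10.9824
lambda_2 * g_2 = 7.07 * 2.16 = 15.2712
lambda_3 * g_3 = 5.6 * 0.15 = 0.84
Total violation = 10.9824 + 15.2712 + 0.84 = 27.0936


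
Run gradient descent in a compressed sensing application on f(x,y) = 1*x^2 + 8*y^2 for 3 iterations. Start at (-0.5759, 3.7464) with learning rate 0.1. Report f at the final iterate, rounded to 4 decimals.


Gradient descent on f(x,y) = 1*x^2 + 8*y^2.
Starting point: (-0.5759, 3.7464), alpha = 0.1
Step 1: grad_x = 2*1*-0.5759 = -1.1518, grad_y = 2*8*3.7464 = 59.9424
  x_1 = -0.5759 - 0.1*-1.1518 = -0.4607
  y_1 = 3.7464 - 0.1*59.9424 = -2.2478
Step 2: grad_x = 2*1*-0.4607 = -0.9214, grad_y = 2*8*-2.2478 = -35.9654
  x_2 = -0.4607 - 0.1*-0.9214 = -0.3686
  y_2 = -2.2478 - 0.1*-35.9654 = 1.3487
Step 3: grad_x = 2*1*-0.3686 = -0.7372, grad_y = 2*8*1.3487 = 21.5793
  x_3 = -0.3686 - 0.1*-0.7372 = -0.2949
  y_3 = 1.3487 - 0.1*21.5793 = -0.8092
f(-0.2949, -0.8092) = 1*(-0.2949)^2 + 8*(-0.8092)^2 = 5.3257


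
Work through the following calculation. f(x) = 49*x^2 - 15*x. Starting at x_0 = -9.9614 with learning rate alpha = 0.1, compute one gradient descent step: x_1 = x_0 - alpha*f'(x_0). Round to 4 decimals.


We compute the gradient at x_0 and apply the update.
f'(x) = 98*x - 15
f'(-9.9614) = 98*-9.9614 - 15 = -991.2172
x_1 = -9.9614 - 0.1*-991.2172 = 89.1603


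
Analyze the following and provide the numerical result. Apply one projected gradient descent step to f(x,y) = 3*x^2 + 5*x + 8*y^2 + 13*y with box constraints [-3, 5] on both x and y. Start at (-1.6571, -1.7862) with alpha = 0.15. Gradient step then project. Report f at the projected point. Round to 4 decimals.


Step 1: Compute gradient at (-1.6571, -1.7862).
grad_x = 2*3*-1.6571 + 5 = -4.9426
grad_y = 2*8*-1.7862 + 13 = -15.5792
Step 2: Gradient step.
x_raw = -1.6571 - 0.15*-4.9426 = -0.9157
y_raw = -1.7862 - 0.15*-15.5792 = 0.5507
Step 3: Project onto [-3, 5].
x_proj = clip(-0.9157) = -0.9157
y_proj = clip(0.5507) = 0.5507
Step 4: Evaluate f.
f(-0.9157, 0.5507) = 7.5219


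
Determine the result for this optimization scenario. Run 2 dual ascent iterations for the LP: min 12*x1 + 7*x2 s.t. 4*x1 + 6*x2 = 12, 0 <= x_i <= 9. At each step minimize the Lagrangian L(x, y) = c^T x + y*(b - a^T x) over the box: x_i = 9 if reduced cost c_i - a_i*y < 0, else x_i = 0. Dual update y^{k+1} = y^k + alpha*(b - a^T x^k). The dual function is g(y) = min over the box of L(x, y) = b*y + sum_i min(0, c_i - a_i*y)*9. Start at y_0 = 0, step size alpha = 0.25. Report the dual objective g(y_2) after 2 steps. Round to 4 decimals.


Dual ascent for LP: min 12*x1 + 7*x2, 4*x1 + 6*x2 = 12, 0 <= x_i <= 9
Step 1: y^k = 0.0, reduced costs: (12.0, 7.0)
  x^k = (0.0, 0.0), subgradient = b - a^T x = 12.0
  y^{k+1} = 0.0 + 0.25*12.0 = 3.0
Step 2: y^k = 3.0, reduced costs: (0.0, -11.0)
  x^k = (0.0, 9.0), subgradient = b - a^T x = -42.0
  y^{k+1} = 3.0 + 0.25*-42.0 = -7.5
Dual objective at y_2 = -7.5: reduced costs (42.0, 52.0), box minimizer x = (0.0, 0.0)
g(y_2) = b*y + (c1 - a1*y)*x1 + (c2 - a2*y)*x2 = 12*(-7.5) + 42.0*0.0 + 52.0*0.0 = -90.0 + 0.0 + 0.0 = -90.0


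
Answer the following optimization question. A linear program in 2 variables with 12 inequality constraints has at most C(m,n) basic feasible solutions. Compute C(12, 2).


Each vertex corresponds to some choice of n active constraints out of m, so the number of vertices is at most C(m, n) = m! / (n!(m-n)!).
m = 12, n = 2
Numerator: 12 * 11
Denominator: 2! = 2
C(12, 2) = 66


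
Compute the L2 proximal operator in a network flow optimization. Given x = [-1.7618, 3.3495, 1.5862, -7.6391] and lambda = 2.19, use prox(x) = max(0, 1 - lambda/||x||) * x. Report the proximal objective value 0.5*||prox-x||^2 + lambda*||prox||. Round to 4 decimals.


Step 1: Compute ||x||.
||x|| = 8.6715
Step 2: Compute scaling factor.
scale = max(0, 1 - 2.19/8.6715) = 0.7474
Step 3: prox(x) = [-1.3169, 2.5036, 1.1856, -5.7098]
||prox(x)|| = 6.4815
Step 4: Proximal objective.
0.5*||prox-x||^2 = 2.3981
lambda*||prox|| = 14.1945
Total = 16.5925


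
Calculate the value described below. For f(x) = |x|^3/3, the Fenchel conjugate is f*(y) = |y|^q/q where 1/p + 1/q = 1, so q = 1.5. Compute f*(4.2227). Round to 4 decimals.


The conjugate exponent q satisfies 1/p + 1/q = 1.
p = 3, so q = 3/(3 - 1) = 1.5
|y|^q = 4.2227^1.5 = 8.6773
f*(4.2227) = 8.6773 / 1.5 = 5.7849


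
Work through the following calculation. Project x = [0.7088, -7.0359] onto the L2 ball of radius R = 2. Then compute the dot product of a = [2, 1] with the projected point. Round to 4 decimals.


Step 1: Compute ||x|| (intermediates to 6 decimals).
||x|| = sqrt(0.7088^2 + (-7.0359)^2) = 7.071512
Step 2: Project.
Since ||x|| > R, scale = R/||x|| = 2/7.071512 = 0.282825, proj(x) = scale * x
proj(x) = [0.200466, -1.989928]
Step 3: Dot product.
a^T * proj(x) = 2*0.200466 + 1*(-1.989928) = -1.589


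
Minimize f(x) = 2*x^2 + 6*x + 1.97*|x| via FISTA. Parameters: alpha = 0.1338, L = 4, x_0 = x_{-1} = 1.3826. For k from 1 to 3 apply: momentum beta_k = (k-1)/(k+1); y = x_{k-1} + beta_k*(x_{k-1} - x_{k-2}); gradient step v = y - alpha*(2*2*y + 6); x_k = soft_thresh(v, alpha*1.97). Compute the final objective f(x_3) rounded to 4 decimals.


FISTA on f(x) = 2*x^2 + 6*x + 1.97*|x|
L = 4, alpha = 0.1338
Iteration 1: beta = 0.0, y = 1.3826 + 0.0*(1.3826 - 1.3826) = 1.3826
  grad(y) = 11.5304, v = y - alpha*grad = -0.1602
  prox(v) = soft_thresh(-0.1602, 0.2636) = 0.0
Iteration 2: beta = 0.3333, y = 0.0 + 0.3333*(0.0 - 1.3826) = -0.4609
  grad(y) = 4.1565, v = y - alpha*grad = -1.017
  prox(v) = soft_thresh(-1.017, 0.2636) = -0.7534
Iteration 3: beta = 0.5, y = -0.7534 + 0.5*(-0.7534 - 0.0) = -1.1301
  grad(y) = 1.4795, v = y - alpha*grad = -1.3281
  prox(v) = soft_thresh(-1.3281, 0.2636) = -1.0645
f(x_3) = 2*(-1.0645)^2 + 6*(-1.0645) + 1.97*|-1.0645| = -2.0236


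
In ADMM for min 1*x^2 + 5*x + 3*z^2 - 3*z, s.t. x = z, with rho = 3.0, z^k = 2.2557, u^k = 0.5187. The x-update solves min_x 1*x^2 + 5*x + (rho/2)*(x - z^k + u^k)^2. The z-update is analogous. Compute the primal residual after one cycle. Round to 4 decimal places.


ADMM iteration with rho = 3.0, z^k = 2.2557, u^k = 0.5187
Step 1: x-update.
Minimize 1*x^2 + 5*x + (3.0/2)*(x - 2.2557 + 0.5187)^2
FOC: (2*1 + 3.0)*x = -5 + 3.0*(2.2557 - 0.5187)
x^{k+1} = 0.0422
Step 2: z-update.
Minimize 3*z^2 - 3*z + (3.0/2)*(0.0422 - z + 0.5187)^2
FOC: (2*3 + 3.0)*z = 3 + 3.0*(0.0422 + 0.5187)
z^{k+1} = 0.5203
Step 3: u-update.
u^{k+1} = 0.5187 + 0.0422 - 0.5203 = 0.0406
Step 4: Primal residual = |0.0422 - 0.5203| = 0.4781


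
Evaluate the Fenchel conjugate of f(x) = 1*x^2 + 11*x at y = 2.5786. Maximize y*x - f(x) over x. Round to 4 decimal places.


f*(y) = sup_x {y*x - a*x^2 - b*x} = sup_x {(y-b)*x - a*x^2}
FOC: (y - b) - 2a*x = 0 => x* = (y - b)/(2a)
x* = (2.5786 - 11)/(2*1) = -4.2107
f*(2.5786) = (y-b)^2/(4a) = (2.5786 - 11)^2/(4*1)
= 70.92/4 = 17.73


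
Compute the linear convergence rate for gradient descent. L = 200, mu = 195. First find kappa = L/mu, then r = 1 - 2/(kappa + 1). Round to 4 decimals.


Step 1: Compute the condition number.
kappa = L/mu = 200/195 = 1.0256
Step 2: Compute the convergence rate.
r = 1 - 2/(kappa + 1) = 1 - 2*mu/(L + mu) = (L - mu)/(L + mu) = 5/395 = 0.0127


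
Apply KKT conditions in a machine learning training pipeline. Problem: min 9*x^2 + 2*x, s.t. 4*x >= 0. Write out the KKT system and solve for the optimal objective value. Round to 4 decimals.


Step 1: Try lambda = 0 (constraint inactive).
x_unc = -2/(2*9) = -0.1111
Check: 4*-0.1111 = -0.4444 < 0 -- violated!
Step 2: Constraint must be active: 4*x = 0
x* = 0/4 = 0.0
lambda = (2*9*0.0 + 2)/4 = 0.5
Step 3: Compute optimal value.
f(x*) = 9*0.0^2 + 2*0.0 = 0.0


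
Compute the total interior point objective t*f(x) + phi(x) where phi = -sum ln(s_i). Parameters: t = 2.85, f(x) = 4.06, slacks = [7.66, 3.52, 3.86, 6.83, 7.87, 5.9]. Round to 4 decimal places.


Step 1: Compute log-barrier.
ln values: [2.036, 1.2585, 1.3507, 1.9213, 2.0631, 1.775]
phi = -(2.036 + 1.2585 + 1.3507 + 1.9213 + 2.0631 + 1.775) = -10.4045
Step 2: Compute augmented objective.
t*f(x) = 2.85*4.06 = 11.571
Total = 11.571 - 10.4045 = 1.1665


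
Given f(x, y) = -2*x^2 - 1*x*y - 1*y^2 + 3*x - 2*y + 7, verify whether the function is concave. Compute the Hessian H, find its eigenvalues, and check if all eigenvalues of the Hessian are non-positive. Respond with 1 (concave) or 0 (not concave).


The Hessian of f(x,y) = -2*x^2 - 1*x*y - 1*y^2 + 3*x - 2*y + 7 is:
H = [[-4, -1], [-1, -2]]
Trace = -4 - 2 = -6
Determinant = -4*-2 - (-1)^2 = 7
Discriminant = (-6)^2 - 4*7 = 8.0
Eigenvalues: lambda_1 = -4.4142, lambda_2 = -1.5858
The function is concave.

1


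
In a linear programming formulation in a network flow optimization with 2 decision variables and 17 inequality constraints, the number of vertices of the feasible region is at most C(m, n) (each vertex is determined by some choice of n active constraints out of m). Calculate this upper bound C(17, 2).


Each vertex corresponds to some choice of n active constraints out of m, so the number of vertices is at most C(m, n) = m! / (n!(m-n)!).
m = 17, n = 2
Numerator: 17 * 16
Denominator: 2! = 2
C(17, 2) = 136


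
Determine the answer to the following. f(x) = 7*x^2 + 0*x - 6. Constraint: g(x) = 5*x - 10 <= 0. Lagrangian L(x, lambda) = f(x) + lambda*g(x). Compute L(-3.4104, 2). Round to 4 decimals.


Step 1: Evaluate f(x).
f(-3.4104) = 7*(-3.4104)^2 + 0*(-3.4104) - 6 = 75.4158
Step 2: Evaluate g(x).
g(-3.4104) = 5*-3.4104 - 10 = -27.052
Step 3: Compute Lagrangian.
L = 75.4158 + 2*-27.052 = 21.3118


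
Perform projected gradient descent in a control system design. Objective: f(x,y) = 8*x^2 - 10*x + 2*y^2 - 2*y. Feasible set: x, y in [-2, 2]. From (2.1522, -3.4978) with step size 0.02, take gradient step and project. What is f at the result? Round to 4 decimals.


Step 1: Compute gradient at (2.1522, -3.4978).
grad_x = 2*8*2.1522 - 10 = 24.4352
grad_y = 2*2*-3.4978 - 2 = -15.9912
Step 2: Gradient step.
x_raw = 2.1522 - 0.02*24.4352 = 1.6635
y_raw = -3.4978 - 0.02*-15.9912 = -3.178
Step 3: Project onto [-2, 2].
x_proj = clip(1.6635) = 1.6635
y_proj = clip(-3.178) = -2.0
Step 4: Evaluate f.
f(1.6635, -2.0) = 17.5028


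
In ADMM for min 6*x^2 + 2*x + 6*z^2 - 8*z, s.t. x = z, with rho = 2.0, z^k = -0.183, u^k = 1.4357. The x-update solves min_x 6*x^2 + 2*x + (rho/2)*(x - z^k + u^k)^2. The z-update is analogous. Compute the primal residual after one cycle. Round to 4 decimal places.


ADMM iteration with rho = 2.0, z^k = -0.183, u^k = 1.4357
Step 1: x-update.
Minimize 6*x^2 + 2*x + (2.0/2)*(x + 0.183 + 1.4357)^2
FOC: (2*6 + 2.0)*x = -2 + 2.0*(-0.183 - 1.4357)
x^{k+1} = -0.3741
Step 2: z-update.
Minimize 6*z^2 - 8*z + (2.0/2)*(-0.3741 - z + 1.4357)^2
FOC: (2*6 + 2.0)*z = 8 + 2.0*(-0.3741 + 1.4357)
z^{k+1} = 0.7231
Step 3: u-update.
u^{k+1} = 1.4357 - 0.3741 - 0.7231 = 0.3385
Step 4: Primal residual = |-0.3741 - 0.7231| = 1.0972


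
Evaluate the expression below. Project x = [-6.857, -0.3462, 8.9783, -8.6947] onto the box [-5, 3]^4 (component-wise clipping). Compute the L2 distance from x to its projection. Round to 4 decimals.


Project each component onto [-5, 3].
clip(-6.857) = -5.0, clip(-0.3462) = -0.3462, clip(8.9783) = 3.0, clip(-8.6947) = -5.0
Projection = [-5.0, -0.3462, 3.0, -5.0]
Squared diffs: [3.4484, 0.0, 35.7401, 13.6508]
Distance = sqrt(52.8393) = 7.2691


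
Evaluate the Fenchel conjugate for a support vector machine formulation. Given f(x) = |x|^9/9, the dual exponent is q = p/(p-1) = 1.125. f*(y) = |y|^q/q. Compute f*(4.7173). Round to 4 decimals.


The conjugate exponent q satisfies 1/p + 1/q = 1.
p = 9, so q = 9/(9 - 1) = 1.125
|y|^q = 4.7173^1.125 = 5.7267
f*(4.7173) = 5.7267 / 1.125 = 5.0904


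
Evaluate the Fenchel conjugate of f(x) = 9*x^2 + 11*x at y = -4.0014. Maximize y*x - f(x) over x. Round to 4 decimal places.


f*(y) = sup_x {y*x - a*x^2 - b*x} = sup_x {(y-b)*x - a*x^2}
FOC: (y - b) - 2a*x = 0 => x* = (y - b)/(2a)
x* = (-4.0014 - 11)/(2*9) = -0.8334
f*(-4.0014) = (y-b)^2/(4a) = (-4.0014 - 11)^2/(4*9)
= 225.042/36 = 6.2512


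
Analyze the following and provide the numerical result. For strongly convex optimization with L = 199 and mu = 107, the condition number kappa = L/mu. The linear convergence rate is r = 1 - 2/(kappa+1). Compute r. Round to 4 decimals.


Step 1: Compute the condition number.
kappa = L/mu = 199/107 = 1.8598
Step 2: Compute the convergence rate.
r = 1 - 2/(kappa + 1) = 1 - 2*mu/(L + mu) = (L - mu)/(L + mu) = 92/306 = 0.3007


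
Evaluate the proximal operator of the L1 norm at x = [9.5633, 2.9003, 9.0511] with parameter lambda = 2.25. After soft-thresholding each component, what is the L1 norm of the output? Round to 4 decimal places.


Soft-thresholding with lambda = 2.25:
prox(9.5633) = sign(9.5633)*max(|9.5633| - 2.25, 0) = 7.3133
prox(2.9003) = sign(2.9003)*max(|2.9003| - 2.25, 0) = 0.6503
prox(9.0511) = sign(9.0511)*max(|9.0511| - 2.25, 0) = 6.8011
prox(x) = [7.3133, 0.6503, 6.8011]
||prox(x)||_1 = 7.3133 + 0.6503 + 6.8011 = 14.7647


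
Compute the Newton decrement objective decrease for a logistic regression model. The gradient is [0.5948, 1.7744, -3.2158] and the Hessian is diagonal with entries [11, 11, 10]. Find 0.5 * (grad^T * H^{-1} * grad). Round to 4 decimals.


Step 1: H is diagonal, so H^(-1) * g = [0.0541, 0.1613, -0.3216].
Step 2: g^T H^(-1) g = sum_i g_i^2 / H_ii
  = (0.5948)^2/11 + (1.7744)^2/11 + (-3.2158)^2/10
  = 0.0322 + 0.2862 + 1.0341 = 1.3525
Step 3: Objective decrease = 0.5 * g^T H^(-1) g = 0.6763


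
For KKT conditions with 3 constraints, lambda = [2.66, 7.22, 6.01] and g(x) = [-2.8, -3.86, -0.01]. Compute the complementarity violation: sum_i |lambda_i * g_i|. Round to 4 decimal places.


KKT complementary slackness check:
lambda_1 * g_1 = 2.66 * -2.8 = -7.448
lambda_2 * g_2 = 7.22 * -3.86 = -27.8692
lambda_3 * g_3 = 6.01 * -0.01 = -0.0601
Total violation = 7.448 + 27.8692 + 0.0601 = 35.3773


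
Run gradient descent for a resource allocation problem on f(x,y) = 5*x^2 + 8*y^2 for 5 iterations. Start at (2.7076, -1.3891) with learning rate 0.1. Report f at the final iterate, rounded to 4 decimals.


Gradient descent on f(x,y) = 5*x^2 + 8*y^2.
Starting point: (2.7076, -1.3891), alpha = 0.1
Step 1: grad_x = 2*5*2.7076 = 27.076, grad_y = 2*8*-1.3891 = -22.2256
  x_1 = 2.7076 - 0.1*27.076 = 0.0
  y_1 = -1.3891 - 0.1*-22.2256 = 0.8335
Step 2: grad_x = 2*5*0.0 = 0.0, grad_y = 2*8*0.8335 = 13.3354
  x_2 = 0.0 - 0.1*0.0 = 0.0
  y_2 = 0.8335 - 0.1*13.3354 = -0.5001
Step 3: grad_x = 2*5*0.0 = 0.0, grad_y = 2*8*-0.5001 = -8.0012
  x_3 = 0.0 - 0.1*0.0 = 0.0
  y_3 = -0.5001 - 0.1*-8.0012 = 0.3
Step 4: grad_x = 2*5*0.0 = 0.0, grad_y = 2*8*0.3 = 4.8007
  x_4 = 0.0 - 0.1*0.0 = 0.0
  y_4 = 0.3 - 0.1*4.8007 = -0.18
Step 5: grad_x = 2*5*0.0 = 0.0, grad_y = 2*8*-0.18 = -2.8804
  x_5 = 0.0 - 0.1*0.0 = 0.0
  y_5 = -0.18 - 0.1*-2.8804 = 0.108
f(0.0, 0.108) = 5*0.0^2 + 8*0.108^2 = 0.0933


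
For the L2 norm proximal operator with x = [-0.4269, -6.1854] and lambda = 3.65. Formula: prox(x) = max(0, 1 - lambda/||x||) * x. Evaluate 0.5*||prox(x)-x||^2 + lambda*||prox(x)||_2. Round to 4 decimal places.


Step 1: Compute ||x||.
||x|| = 6.2001
Step 2: Compute scaling factor.
scale = max(0, 1 - 3.65/6.2001) = 0.4113
Step 3: prox(x) = [-0.1756, -2.5441]
||prox(x)|| = 2.5501
Step 4: Proximal objective.
0.5*||prox-x||^2 = 6.6613
lambda*||prox|| = 9.3079
Total = 15.9692


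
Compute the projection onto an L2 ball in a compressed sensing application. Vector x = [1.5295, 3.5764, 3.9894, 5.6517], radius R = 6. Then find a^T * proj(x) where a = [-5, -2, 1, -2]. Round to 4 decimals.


Step 1: Compute ||x|| (intermediates to 6 decimals).
||x|| = sqrt(1.5295^2 + 3.5764^2 + 3.9894^2 + 5.6517^2) = 7.936437
Step 2: Project.
Since ||x|| > R, scale = R/||x|| = 6/7.936437 = 0.756007, proj(x) = scale * x
proj(x) = [1.156313, 2.703783, 3.016014, 4.272725]
Step 3: Dot product.
a^T * proj(x) = -5*1.156313 - 2*2.703783 + 1*3.016014 - 2*4.272725 = -16.7186


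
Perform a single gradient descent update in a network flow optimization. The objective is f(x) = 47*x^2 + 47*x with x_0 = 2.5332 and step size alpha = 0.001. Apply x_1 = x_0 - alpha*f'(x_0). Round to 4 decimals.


We compute the gradient at x_0 and apply the update.
f'(x) = 94*x + 47
f'(2.5332) = 94*2.5332 + 47 = 285.1208
x_1 = 2.5332 - 0.001*285.1208 = 2.2481


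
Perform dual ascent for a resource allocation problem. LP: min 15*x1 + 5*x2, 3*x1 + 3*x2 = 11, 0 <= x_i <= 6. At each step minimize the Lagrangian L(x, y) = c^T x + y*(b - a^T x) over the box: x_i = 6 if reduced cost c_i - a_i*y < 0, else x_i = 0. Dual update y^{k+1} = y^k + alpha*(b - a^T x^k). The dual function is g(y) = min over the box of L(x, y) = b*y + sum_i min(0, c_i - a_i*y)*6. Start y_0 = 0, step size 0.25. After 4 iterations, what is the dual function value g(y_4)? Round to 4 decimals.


Dual ascent for LP: min 15*x1 + 5*x2, 3*x1 + 3*x2 = 11, 0 <= x_i <= 6
Step 1: y^k = 0.0, reduced costs: (15.0, 5.0)
  x^k = (0.0, 0.0), subgradient = b - a^T x = 11.0
  y^{k+1} = 0.0 + 0.25*11.0 = 2.75
Step 2: y^k = 2.75, reduced costs: (6.75, -3.25)
  x^k = (0.0, 6.0), subgradient = b - a^T x = -7.0
  y^{k+1} = 2.75 + 0.25*-7.0 = 1.0
Step 3: y^k = 1.0, reduced costs: (12.0, 2.0)
  x^k = (0.0, 0.0), subgradient = b - a^T x = 11.0
  y^{k+1} = 1.0 + 0.25*11.0 = 3.75
Step 4: y^k = 3.75, reduced costs: (3.75, -6.25)
  x^k = (0.0, 6.0), subgradient = b - a^T x = -7.0
  y^{k+1} = 3.75 + 0.25*-7.0 = 2.0
Dual objective at y_4 = 2.0: reduced costs (9.0, -1.0), box minimizer x = (0.0, 6.0)
g(y_4) = b*y + (c1 - a1*y)*x1 + (c2 - a2*y)*x2 = 11*2.0 + 9.0*0.0 + (-1.0)*6.0 = 22.0 + 0.0 - 6.0 = 16.0


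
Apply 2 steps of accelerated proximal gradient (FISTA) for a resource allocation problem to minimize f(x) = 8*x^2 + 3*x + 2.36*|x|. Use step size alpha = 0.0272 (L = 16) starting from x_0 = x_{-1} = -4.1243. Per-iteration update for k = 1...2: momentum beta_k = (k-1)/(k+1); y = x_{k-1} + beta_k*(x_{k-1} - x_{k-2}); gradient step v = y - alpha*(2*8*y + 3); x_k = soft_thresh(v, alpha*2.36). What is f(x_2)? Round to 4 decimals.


FISTA on f(x) = 8*x^2 + 3*x + 2.36*|x|
L = 16, alpha = 0.0272
Iteration 1: beta = 0.0, y = -4.1243 + 0.0*(-4.1243 + 4.1243) = -4.1243
  grad(y) = -62.9888, v = y - alpha*grad = -2.411
  prox(v) = soft_thresh(-2.411, 0.0642) = -2.3468
Iteration 2: beta = 0.3333, y = -2.3468 + 0.3333*(-2.3468 + 4.1243) = -1.7543
  grad(y) = -25.0691, v = y - alpha*grad = -1.0724
  prox(v) = soft_thresh(-1.0724, 0.0642) = -1.0082
f(x_2) = 8*(-1.0082)^2 + 3*(-1.0082) + 2.36*|-1.0082| = 7.4872


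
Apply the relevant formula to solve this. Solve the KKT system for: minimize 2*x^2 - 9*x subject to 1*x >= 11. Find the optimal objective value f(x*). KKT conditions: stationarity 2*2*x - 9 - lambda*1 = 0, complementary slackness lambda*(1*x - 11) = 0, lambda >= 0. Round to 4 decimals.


Step 1: Try lambda = 0 (constraint inactive).
x_unc = 9/(2*2) = 2.25
Check: 1*2.25 = 2.25 < 11 -- violated!
Step 2: Constraint must be active: 1*x = 11
x* = 11/1 = 11.0
lambda = (2*2*11.0 - 9)/1 = 35.0
Step 3: Compute optimal value.
f(x*) = 2*11.0^2 - 9*11.0 = 143.0


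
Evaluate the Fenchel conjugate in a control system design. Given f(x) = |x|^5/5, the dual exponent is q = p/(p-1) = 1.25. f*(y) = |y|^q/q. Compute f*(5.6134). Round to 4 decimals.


The conjugate exponent q satisfies 1/p + 1/q = 1.
p = 5, so q = 5/(5 - 1) = 1.25
|y|^q = 5.6134^1.25 = 8.6404
f*(5.6134) = 8.6404 / 1.25 = 6.9123


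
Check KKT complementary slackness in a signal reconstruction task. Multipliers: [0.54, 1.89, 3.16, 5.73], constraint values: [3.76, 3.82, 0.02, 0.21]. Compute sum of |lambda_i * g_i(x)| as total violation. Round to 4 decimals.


KKT complementary slackness check:
lambda_1 * g_1 = 0.54 * 3.76 = 2.0304
lambda_2 * g_2 = 1.89 * 3.82 = 7.2198
lambda_3 * g_3 = 3.16 * 0.02 = 0.0632
lambda_4 * g_4 = 5.73 * 0.21 = 1.2033
Total violation = 2.0304 + 7.2198 + 0.0632 + 1.2033 = 10.5167


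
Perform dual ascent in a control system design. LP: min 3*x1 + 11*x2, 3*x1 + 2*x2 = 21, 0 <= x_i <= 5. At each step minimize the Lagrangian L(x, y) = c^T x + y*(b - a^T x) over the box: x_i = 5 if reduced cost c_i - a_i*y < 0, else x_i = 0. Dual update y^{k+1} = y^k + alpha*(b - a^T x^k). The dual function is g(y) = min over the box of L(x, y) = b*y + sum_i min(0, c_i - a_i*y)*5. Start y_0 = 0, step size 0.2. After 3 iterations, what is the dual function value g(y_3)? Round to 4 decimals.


Dual ascent for LP: min 3*x1 + 11*x2, 3*x1 + 2*x2 = 21, 0 <= x_i <= 5
Step 1: y^k = 0.0, reduced costs: (3.0, 11.0)
  x^k = (0.0, 0.0), subgradient = b - a^T x = 21.0
  y^{k+1} = 0.0 + 0.2*21.0 = 4.2
Step 2: y^k = 4.2, reduced costs: (-9.6, 2.6)
  x^k = (5.0, 0.0), subgradient = b - a^T x = 6.0
  y^{k+1} = 4.2 + 0.2*6.0 = 5.4
Step 3: y^k = 5.4, reduced costs: (-13.2, 0.2)
  x^k = (5.0, 0.0), subgradient = b - a^T x = 6.0
  y^{k+1} = 5.4 + 0.2*6.0 = 6.6
Dual objective at y_3 = 6.6: reduced costs (-16.8, -2.2), box minimizer x = (5.0, 5.0)
g(y_3) = b*y + (c1 - a1*y)*x1 + (c2 - a2*y)*x2 = 21*6.6 + (-16.8)*5.0 + (-2.2)*5.0 = 138.6 - 84.0 - 11.0 = 43.6


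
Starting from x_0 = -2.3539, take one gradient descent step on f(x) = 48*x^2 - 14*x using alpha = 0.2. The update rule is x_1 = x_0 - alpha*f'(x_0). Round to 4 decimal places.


We compute the gradient at x_0 and apply the update.
f'(x) = 96*x - 14
f'(-2.3539) = 96*-2.3539 - 14 = -239.9744
x_1 = -2.3539 - 0.2*-239.9744 = 45.641


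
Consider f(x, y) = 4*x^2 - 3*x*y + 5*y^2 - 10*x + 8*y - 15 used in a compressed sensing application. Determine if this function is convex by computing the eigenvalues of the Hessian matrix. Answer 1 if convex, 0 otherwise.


The Hessian of f(x,y) = 4*x^2 - 3*x*y + 5*y^2 - 10*x + 8*y - 15 is:
H = [[8, -3], [-3, 10]]
Trace = 8 + 10 = 18
Determinant = 8*10 - (-3)^2 = 71
Discriminant = (18)^2 - 4*71 = 40.0
Eigenvalues: lambda_1 = 5.8377, lambda_2 = 12.1623
The function is convex.

1


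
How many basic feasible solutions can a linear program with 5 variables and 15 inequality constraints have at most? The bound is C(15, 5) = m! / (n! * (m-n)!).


Each vertex corresponds to some choice of n active constraints out of m, so the number of vertices is at most C(m, n) = m! / (n!(m-n)!).
m = 15, n = 5
Numerator: 15 * 14 * 13 * 12 * 11
Denominator: 5! = 120
C(15, 5) = 3003


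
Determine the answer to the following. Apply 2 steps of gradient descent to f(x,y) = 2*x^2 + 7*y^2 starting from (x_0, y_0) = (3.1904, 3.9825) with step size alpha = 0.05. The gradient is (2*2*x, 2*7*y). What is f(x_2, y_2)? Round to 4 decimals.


Gradient descent on f(x,y) = 2*x^2 + 7*y^2.
Starting point: (3.1904, 3.9825), alpha = 0.05
Step 1: grad_x = 2*2*3.1904 = 12.7616, grad_y = 2*7*3.9825 = 55.755
  x_1 = 3.1904 - 0.05*12.7616 = 2.5523
  y_1 = 3.9825 - 0.05*55.755 = 1.1948
Step 2: grad_x = 2*2*2.5523 = 10.2093, grad_y = 2*7*1.1948 = 16.7265
  x_2 = 2.5523 - 0.05*10.2093 = 2.0419
  y_2 = 1.1948 - 0.05*16.7265 = 0.3584
f(2.0419, 0.3584) = 2*2.0419^2 + 7*0.3584^2 = 9.2376


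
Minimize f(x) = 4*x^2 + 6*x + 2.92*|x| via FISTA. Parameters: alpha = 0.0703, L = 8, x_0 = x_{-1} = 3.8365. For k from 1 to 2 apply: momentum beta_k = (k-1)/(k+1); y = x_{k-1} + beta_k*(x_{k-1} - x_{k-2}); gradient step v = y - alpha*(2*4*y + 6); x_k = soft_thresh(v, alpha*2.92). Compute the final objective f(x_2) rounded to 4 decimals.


FISTA on f(x) = 4*x^2 + 6*x + 2.92*|x|
L = 8, alpha = 0.0703
Iteration 1: beta = 0.0, y = 3.8365 + 0.0*(3.8365 - 3.8365) = 3.8365
  grad(y) = 36.692, v = y - alpha*grad = 1.2571
  prox(v) = soft_thresh(1.2571, 0.2053) = 1.0518
Iteration 2: beta = 0.3333, y = 1.0518 + 0.3333*(1.0518 - 3.8365) = 0.1235
  grad(y) = 6.9883, v = y - alpha*grad = -0.3677
  prox(v) = soft_thresh(-0.3677, 0.2053) = -0.1625
f(x_2) = 4*(-0.1625)^2 + 6*(-0.1625) + 2.92*|-0.1625| = -0.3948


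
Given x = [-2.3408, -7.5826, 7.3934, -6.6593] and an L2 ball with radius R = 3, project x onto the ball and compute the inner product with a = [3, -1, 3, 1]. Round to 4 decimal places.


Step 1: Compute ||x|| (intermediates to 6 decimals).
||x|| = sqrt((-2.3408)^2 + (-7.5826)^2 + 7.3934^2 + (-6.6593)^2) = 12.727286
Step 2: Project.
Since ||x|| > R, scale = R/||x|| = 3/12.727286 = 0.235714, proj(x) = scale * x
proj(x) = [-0.551759, -1.787325, 1.742728, -1.56969]
Step 3: Dot product.
a^T * proj(x) = 3*(-0.551759) - 1*(-1.787325) + 3*1.742728 + 1*(-1.56969) = 3.7905


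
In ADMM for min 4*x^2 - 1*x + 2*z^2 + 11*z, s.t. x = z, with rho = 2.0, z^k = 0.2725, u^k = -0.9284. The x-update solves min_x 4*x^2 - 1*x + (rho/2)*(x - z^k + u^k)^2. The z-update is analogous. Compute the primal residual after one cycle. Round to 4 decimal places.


ADMM iteration with rho = 2.0, z^k = 0.2725, u^k = -0.9284
Step 1: x-update.
Minimize 4*x^2 - 1*x + (2.0/2)*(x - 0.2725 - 0.9284)^2
FOC: (2*4 + 2.0)*x = 1 + 2.0*(0.2725 + 0.9284)
x^{k+1} = 0.3402
Step 2: z-update.
Minimize 2*z^2 + 11*z + (2.0/2)*(0.3402 - z - 0.9284)^2
FOC: (2*2 + 2.0)*z = -11 + 2.0*(0.3402 - 0.9284)
z^{k+1} = -2.0294
Step 3: u-update.
u^{k+1} = -0.9284 + 0.3402 + 2.0294 = 1.4412
Step 4: Primal residual = |0.3402 + 2.0294| = 2.3696


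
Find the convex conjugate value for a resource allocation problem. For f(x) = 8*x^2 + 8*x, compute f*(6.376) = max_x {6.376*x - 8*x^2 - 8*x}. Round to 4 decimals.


f*(y) = sup_x {y*x - a*x^2 - b*x} = sup_x {(y-b)*x - a*x^2}
FOC: (y - b) - 2a*x = 0 => x* = (y - b)/(2a)
x* = (6.376 - 8)/(2*8) = -0.1015
f*(6.376) = (y-b)^2/(4a) = (6.376 - 8)^2/(4*8)
= 2.6374/32 = 0.0824


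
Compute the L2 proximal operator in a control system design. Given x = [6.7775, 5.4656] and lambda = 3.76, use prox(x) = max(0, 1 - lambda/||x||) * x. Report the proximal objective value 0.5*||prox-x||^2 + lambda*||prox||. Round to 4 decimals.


Step 1: Compute ||x||.
||x|| = 8.7067
Step 2: Compute scaling factor.
scale = max(0, 1 - 3.76/8.7067) = 0.5682
Step 3: prox(x) = [3.8506, 3.1053]
||prox(x)|| = 4.9467
Step 4: Proximal objective.
0.5*||prox-x||^2 = 7.0688
lambda*||prox|| = 18.5996
Total = 25.6685


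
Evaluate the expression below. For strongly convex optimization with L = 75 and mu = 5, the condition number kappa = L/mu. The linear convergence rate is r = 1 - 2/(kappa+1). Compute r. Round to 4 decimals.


Step 1: Compute the condition number.
kappa = L/mu = 75/5 = 15.0
Step 2: Compute the convergence rate.
r = 1 - 2/(kappa + 1) = 1 - 2*mu/(L + mu) = (L - mu)/(L + mu) = 70/80 = 0.875


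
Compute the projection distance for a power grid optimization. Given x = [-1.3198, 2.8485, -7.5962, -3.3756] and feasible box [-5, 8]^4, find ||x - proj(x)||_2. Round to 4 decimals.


Project each component onto [-5, 8].
clip(-1.3198) = -1.3198, clip(2.8485) = 2.8485, clip(-7.5962) = -5.0, clip(-3.3756) = -3.3756
Projection = [-1.3198, 2.8485, -5.0, -3.3756]
Squared diffs: [0.0, 0.0, 6.7403, 0.0]
Distance = sqrt(6.7403) = 2.5962


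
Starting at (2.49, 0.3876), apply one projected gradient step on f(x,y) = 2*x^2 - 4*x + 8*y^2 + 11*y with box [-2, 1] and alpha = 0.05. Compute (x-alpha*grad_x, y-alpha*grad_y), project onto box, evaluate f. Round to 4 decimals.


Step 1: Compute gradient at (2.49, 0.3876).
grad_x = 2*2*2.49 - 4 = 5.96
grad_y = 2*8*0.3876 + 11 = 17.2016
Step 2: Gradient step.
x_raw = 2.49 - 0.05*5.96 = 2.192
y_raw = 0.3876 - 0.05*17.2016 = -0.4725
Step 3: Project onto [-2, 1].
x_proj = clip(2.192) = 1.0
y_proj = clip(-0.4725) = -0.4725
Step 4: Evaluate f.
f(1.0, -0.4725) = -5.4114


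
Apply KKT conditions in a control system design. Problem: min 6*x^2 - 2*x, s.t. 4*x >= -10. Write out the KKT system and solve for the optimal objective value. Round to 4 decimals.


Step 1: Try lambda = 0 (constraint inactive).
Stationarity: 2*6*x - 2 = 0
x* = 2/(2*6) = 1/6 = 0.1667 (rounded; the exact value 1/6 is used below)
Check constraint: 4*0.1667 = 0.6668 >= -10 -- satisfied.
Step 2: Compute optimal value.
f(x*) = 6*(1/6)^2 - 2*(1/6) = -0.1667


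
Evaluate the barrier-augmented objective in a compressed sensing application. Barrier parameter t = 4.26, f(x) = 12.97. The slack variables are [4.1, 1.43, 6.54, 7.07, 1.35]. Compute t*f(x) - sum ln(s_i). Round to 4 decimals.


Step 1: Compute log-barrier.
ln values: [1.411, 0.3577, 1.8779, 1.9559, 0.3001]
phi = -(1.411 + 0.3577 + 1.8779 + 1.9559 + 0.3001) = -5.9026
Step 2: Compute augmented objective.
t*f(x) = 4.26*12.97 = 55.2522
Total = 55.2522 - 5.9026 = 49.3496


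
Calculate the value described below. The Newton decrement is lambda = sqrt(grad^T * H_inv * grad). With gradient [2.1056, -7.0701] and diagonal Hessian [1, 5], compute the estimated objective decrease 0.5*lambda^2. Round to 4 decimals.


Step 1: H is diagonal, so H^(-1) * g = [2.1056, -1.414].
Step 2: g^T H^(-1) g = sum_i g_i^2 / H_ii
  = (2.1056)^2/1 + (-7.0701)^2/5
  = 4.4336 + 9.9973 = 14.4308
Step 3: Objective decrease = 0.5 * g^T H^(-1) g = 7.2154


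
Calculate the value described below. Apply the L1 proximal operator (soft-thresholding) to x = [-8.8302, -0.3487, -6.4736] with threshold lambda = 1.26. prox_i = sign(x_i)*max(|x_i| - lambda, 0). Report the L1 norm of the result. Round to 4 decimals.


Soft-thresholding with lambda = 1.26:
prox(-8.8302) = sign(-8.8302)*max(|-8.8302| - 1.26, 0) = -7.5702
prox(-0.3487) = sign(-0.3487)*max(|-0.3487| - 1.26, 0) = 0.0
prox(-6.4736) = sign(-6.4736)*max(|-6.4736| - 1.26, 0) = -5.2136
prox(x) = [-7.5702, 0.0, -5.2136]
||prox(x)||_1 = 7.5702 + 0.0 + 5.2136 = 12.7838


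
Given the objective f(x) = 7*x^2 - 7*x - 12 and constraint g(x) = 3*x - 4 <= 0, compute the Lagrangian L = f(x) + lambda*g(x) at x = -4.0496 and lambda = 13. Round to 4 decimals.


Step 1: Evaluate f(x).
f(-4.0496) = 7*(-4.0496)^2 - 7*(-4.0496) - 12 = 131.142
Step 2: Evaluate g(x).
g(-4.0496) = 3*-4.0496 - 4 = -16.1488
Step 3: Compute Lagrangian.
L = 131.142 + 13*-16.1488 = -78.7924


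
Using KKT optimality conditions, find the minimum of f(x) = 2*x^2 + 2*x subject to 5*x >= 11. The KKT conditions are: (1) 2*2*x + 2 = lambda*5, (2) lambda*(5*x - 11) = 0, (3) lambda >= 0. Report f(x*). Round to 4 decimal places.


Step 1: Try lambda = 0 (constraint inactive).
x_unc = -2/(2*2) = -0.5
Check: 5*-0.5 = -2.5 < 11 -- violated!
Step 2: Constraint must be active: 5*x = 11
x* = 11/5 = 2.2
lambda = (2*2*2.2 + 2)/5 = 2.16
Step 3: Compute optimal value.
f(x*) = 2*2.2^2 + 2*2.2 = 14.08


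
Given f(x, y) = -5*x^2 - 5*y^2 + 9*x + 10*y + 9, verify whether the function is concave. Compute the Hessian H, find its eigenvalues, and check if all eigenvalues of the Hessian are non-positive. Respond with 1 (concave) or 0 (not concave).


The Hessian of f(x,y) = -5*x^2 - 5*y^2 + 9*x + 10*y + 9 is:
H = [[-10, 0], [0, -10]]
Trace = -10 - 10 = -20
Determinant = -10*-10 - (0)^2 = 100
Discriminant = (-20)^2 - 4*100 = 0.0
Eigenvalues: lambda_1 = -10.0, lambda_2 = -10.0
The function is concave.

1


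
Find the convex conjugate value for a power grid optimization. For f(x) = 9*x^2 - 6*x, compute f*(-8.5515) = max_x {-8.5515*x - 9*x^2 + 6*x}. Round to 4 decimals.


f*(y) = sup_x {y*x - a*x^2 - b*x} = sup_x {(y-b)*x - a*x^2}
FOC: (y - b) - 2a*x = 0 => x* = (y - b)/(2a)
x* = (-8.5515 + 6)/(2*9) = -0.1418
f*(-8.5515) = (y-b)^2/(4a) = (-8.5515 + 6)^2/(4*9)
= 6.5102/36 = 0.1808


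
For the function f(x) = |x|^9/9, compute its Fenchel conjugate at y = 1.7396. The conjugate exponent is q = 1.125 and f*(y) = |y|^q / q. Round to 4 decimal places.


The conjugate exponent q satisfies 1/p + 1/q = 1.
p = 9, so q = 9/(9 - 1) = 1.125
|y|^q = 1.7396^1.125 = 1.8643
f*(1.7396) = 1.8643 / 1.125 = 1.6571


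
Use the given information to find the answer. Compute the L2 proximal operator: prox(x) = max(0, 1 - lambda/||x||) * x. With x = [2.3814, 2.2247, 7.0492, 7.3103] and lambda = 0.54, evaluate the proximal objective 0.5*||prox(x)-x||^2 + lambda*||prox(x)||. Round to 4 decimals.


Step 1: Compute ||x||.
||x|| = 10.6655
Step 2: Compute scaling factor.
scale = max(0, 1 - 0.54/10.6655) = 0.9494
Step 3: prox(x) = [2.2608, 2.1121, 6.6923, 6.9402]
||prox(x)|| = 10.1255
Step 4: Proximal objective.
0.5*||prox-x||^2 = 0.1458
lambda*||prox|| = 5.4678
Total = 5.6135
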